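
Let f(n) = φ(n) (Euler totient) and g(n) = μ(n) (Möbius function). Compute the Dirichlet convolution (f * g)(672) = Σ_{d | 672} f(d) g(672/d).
(φ * μ)(672) = 40

Divisors of 672: [1, 2, 3, 4, 6, 7, 8, 12, 14, 16, 21, 24, 28, 32, 42, 48, 56, 84, 96, 112, 168, 224, 336, 672]. For each d | 672:
  d = 1: φ(1) · μ(672/1) = 1 · 0 = 0
  d = 2: φ(2) · μ(672/2) = 1 · 0 = 0
  d = 3: φ(3) · μ(672/3) = 2 · 0 = 0
  d = 4: φ(4) · μ(672/4) = 2 · 0 = 0
  d = 6: φ(6) · μ(672/6) = 2 · 0 = 0
  d = 7: φ(7) · μ(672/7) = 6 · 0 = 0
  d = 8: φ(8) · μ(672/8) = 4 · 0 = 0
  d = 12: φ(12) · μ(672/12) = 4 · 0 = 0
  d = 14: φ(14) · μ(672/14) = 6 · 0 = 0
  d = 16: φ(16) · μ(672/16) = 8 · -1 = -8
  d = 21: φ(21) · μ(672/21) = 12 · 0 = 0
  d = 24: φ(24) · μ(672/24) = 8 · 0 = 0
  d = 28: φ(28) · μ(672/28) = 12 · 0 = 0
  d = 32: φ(32) · μ(672/32) = 16 · 1 = 16
  d = 42: φ(42) · μ(672/42) = 12 · 0 = 0
  d = 48: φ(48) · μ(672/48) = 16 · 1 = 16
  d = 56: φ(56) · μ(672/56) = 24 · 0 = 0
  d = 84: φ(84) · μ(672/84) = 24 · 0 = 0
  d = 96: φ(96) · μ(672/96) = 32 · -1 = -32
  d = 112: φ(112) · μ(672/112) = 48 · 1 = 48
  d = 168: φ(168) · μ(672/168) = 48 · 0 = 0
  d = 224: φ(224) · μ(672/224) = 96 · -1 = -96
  d = 336: φ(336) · μ(672/336) = 96 · -1 = -96
  d = 672: φ(672) · μ(672/672) = 192 · 1 = 192
Summing: (φ * μ)(672) = 0 + 0 + 0 + 0 + 0 + 0 + 0 + 0 + 0 + -8 + 0 + 0 + 0 + 16 + 0 + 16 + 0 + 0 + -32 + 48 + 0 + -96 + -96 + 192 = 40.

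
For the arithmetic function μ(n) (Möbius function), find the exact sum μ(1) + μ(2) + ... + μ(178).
Σ_{n ≤ 178} μ(n) = -2

Compute μ(n) for each 1 ≤ n ≤ 178: μ(1) = 1, μ(2) = -1, μ(3) = -1, μ(4) = 0, μ(5) = -1, μ(6) = 1, μ(7) = -1, μ(8) = 0, μ(9) = 0, μ(10) = 1, μ(11) = -1, μ(12) = 0, μ(13) = -1, μ(14) = 1, μ(15) = 1, μ(16) = 0, μ(17) = -1, μ(18) = 0, μ(19) = -1, μ(20) = 0, μ(21) = 1, μ(22) = 1, μ(23) = -1, μ(24) = 0, μ(25) = 0, μ(26) = 1, μ(27) = 0, μ(28) = 0, μ(29) = -1, μ(30) = -1, μ(31) = -1, μ(32) = 0, μ(33) = 1, μ(34) = 1, μ(35) = 1, μ(36) = 0, μ(37) = -1, μ(38) = 1, μ(39) = 1, μ(40) = 0, μ(41) = -1, μ(42) = -1, μ(43) = -1, μ(44) = 0, μ(45) = 0, μ(46) = 1, μ(47) = -1, μ(48) = 0, μ(49) = 0, μ(50) = 0, μ(51) = 1, μ(52) = 0, μ(53) = -1, μ(54) = 0, μ(55) = 1, μ(56) = 0, μ(57) = 1, μ(58) = 1, μ(59) = -1, μ(60) = 0, μ(61) = -1, μ(62) = 1, μ(63) = 0, μ(64) = 0, μ(65) = 1, μ(66) = -1, μ(67) = -1, μ(68) = 0, μ(69) = 1, μ(70) = -1, μ(71) = -1, μ(72) = 0, μ(73) = -1, μ(74) = 1, μ(75) = 0, μ(76) = 0, μ(77) = 1, μ(78) = -1, μ(79) = -1, μ(80) = 0, μ(81) = 0, μ(82) = 1, μ(83) = -1, μ(84) = 0, μ(85) = 1, μ(86) = 1, μ(87) = 1, μ(88) = 0, μ(89) = -1, μ(90) = 0, μ(91) = 1, μ(92) = 0, μ(93) = 1, μ(94) = 1, μ(95) = 1, μ(96) = 0, μ(97) = -1, μ(98) = 0, μ(99) = 0, μ(100) = 0, μ(101) = -1, μ(102) = -1, μ(103) = -1, μ(104) = 0, μ(105) = -1, μ(106) = 1, μ(107) = -1, μ(108) = 0, μ(109) = -1, μ(110) = -1, μ(111) = 1, μ(112) = 0, μ(113) = -1, μ(114) = -1, μ(115) = 1, μ(116) = 0, μ(117) = 0, μ(118) = 1, μ(119) = 1, μ(120) = 0, μ(121) = 0, μ(122) = 1, μ(123) = 1, μ(124) = 0, μ(125) = 0, μ(126) = 0, μ(127) = -1, μ(128) = 0, μ(129) = 1, μ(130) = -1, μ(131) = -1, μ(132) = 0, μ(133) = 1, μ(134) = 1, μ(135) = 0, μ(136) = 0, μ(137) = -1, μ(138) = -1, μ(139) = -1, μ(140) = 0, μ(141) = 1, μ(142) = 1, μ(143) = 1, μ(144) = 0, μ(145) = 1, μ(146) = 1, μ(147) = 0, μ(148) = 0, μ(149) = -1, μ(150) = 0, μ(151) = -1, μ(152) = 0, μ(153) = 0, μ(154) = -1, μ(155) = 1, μ(156) = 0, μ(157) = -1, μ(158) = 1, μ(159) = 1, μ(160) = 0, μ(161) = 1, μ(162) = 0, μ(163) = -1, μ(164) = 0, μ(165) = -1, μ(166) = 1, μ(167) = -1, μ(168) = 0, μ(169) = 0, μ(170) = -1, μ(171) = 0, μ(172) = 0, μ(173) = -1, μ(174) = -1, μ(175) = 0, μ(176) = 0, μ(177) = 1, μ(178) = 1. Summing all 178 values: -2. (Mertens function M(x) = Σ_{n ≤ x} μ(n); on average M(x) should be small (PNT ⟺ M(x) = o(x)).)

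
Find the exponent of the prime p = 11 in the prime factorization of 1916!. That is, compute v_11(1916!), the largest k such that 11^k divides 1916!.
v_11(1916!) = 190

Legendre's formula: v_p(n!) = Σ_{k ≥ 1} ⌊n / p^k⌋. For p = 11, n = 1916, the terms are:
  ⌊1916/11^1⌋ = ⌊1916/11⌋ = 174
  ⌊1916/11^2⌋ = ⌊1916/121⌋ = 15
  ⌊1916/11^3⌋ = ⌊1916/1331⌋ = 1
(the next term ⌊1916/11^4⌋ = 0, terminating the sum). Summing: v_11(1916!) = 174 + 15 + 1 = 190.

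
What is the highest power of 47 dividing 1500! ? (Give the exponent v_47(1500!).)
v_47(1500!) = 31

Legendre's formula: v_p(n!) = Σ_{k ≥ 1} ⌊n / p^k⌋. For p = 47, n = 1500, the terms are:
  ⌊1500/47^1⌋ = ⌊1500/47⌋ = 31
(the next term ⌊1500/47^2⌋ = 0, terminating the sum). Summing: v_47(1500!) = 31 = 31.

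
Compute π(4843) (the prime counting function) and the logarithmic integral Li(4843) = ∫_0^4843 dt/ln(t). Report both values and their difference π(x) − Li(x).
π(4843) = 650;  Li(4843) ≈ 665.81;  π(x) − Li(x) ≈ -15.81.

Direct count of primes ≤ 4843 gives π(4843) = 650. Numerical evaluation of the logarithmic integral gives Li(4843) ≈ 665.81. The difference π(x) − Li(x) ≈ -15.81 is typically negative for small/moderate x (Li(x) overestimates), though Littlewood's theorem shows this sign changes infinitely often.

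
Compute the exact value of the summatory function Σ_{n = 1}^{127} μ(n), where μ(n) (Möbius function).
Σ_{n ≤ 127} μ(n) = -2

Compute μ(n) for each 1 ≤ n ≤ 127: μ(1) = 1, μ(2) = -1, μ(3) = -1, μ(4) = 0, μ(5) = -1, μ(6) = 1, μ(7) = -1, μ(8) = 0, μ(9) = 0, μ(10) = 1, μ(11) = -1, μ(12) = 0, μ(13) = -1, μ(14) = 1, μ(15) = 1, μ(16) = 0, μ(17) = -1, μ(18) = 0, μ(19) = -1, μ(20) = 0, μ(21) = 1, μ(22) = 1, μ(23) = -1, μ(24) = 0, μ(25) = 0, μ(26) = 1, μ(27) = 0, μ(28) = 0, μ(29) = -1, μ(30) = -1, μ(31) = -1, μ(32) = 0, μ(33) = 1, μ(34) = 1, μ(35) = 1, μ(36) = 0, μ(37) = -1, μ(38) = 1, μ(39) = 1, μ(40) = 0, μ(41) = -1, μ(42) = -1, μ(43) = -1, μ(44) = 0, μ(45) = 0, μ(46) = 1, μ(47) = -1, μ(48) = 0, μ(49) = 0, μ(50) = 0, μ(51) = 1, μ(52) = 0, μ(53) = -1, μ(54) = 0, μ(55) = 1, μ(56) = 0, μ(57) = 1, μ(58) = 1, μ(59) = -1, μ(60) = 0, μ(61) = -1, μ(62) = 1, μ(63) = 0, μ(64) = 0, μ(65) = 1, μ(66) = -1, μ(67) = -1, μ(68) = 0, μ(69) = 1, μ(70) = -1, μ(71) = -1, μ(72) = 0, μ(73) = -1, μ(74) = 1, μ(75) = 0, μ(76) = 0, μ(77) = 1, μ(78) = -1, μ(79) = -1, μ(80) = 0, μ(81) = 0, μ(82) = 1, μ(83) = -1, μ(84) = 0, μ(85) = 1, μ(86) = 1, μ(87) = 1, μ(88) = 0, μ(89) = -1, μ(90) = 0, μ(91) = 1, μ(92) = 0, μ(93) = 1, μ(94) = 1, μ(95) = 1, μ(96) = 0, μ(97) = -1, μ(98) = 0, μ(99) = 0, μ(100) = 0, μ(101) = -1, μ(102) = -1, μ(103) = -1, μ(104) = 0, μ(105) = -1, μ(106) = 1, μ(107) = -1, μ(108) = 0, μ(109) = -1, μ(110) = -1, μ(111) = 1, μ(112) = 0, μ(113) = -1, μ(114) = -1, μ(115) = 1, μ(116) = 0, μ(117) = 0, μ(118) = 1, μ(119) = 1, μ(120) = 0, μ(121) = 0, μ(122) = 1, μ(123) = 1, μ(124) = 0, μ(125) = 0, μ(126) = 0, μ(127) = -1. Summing all 127 values: -2. (Mertens function M(x) = Σ_{n ≤ x} μ(n); on average M(x) should be small (PNT ⟺ M(x) = o(x)).)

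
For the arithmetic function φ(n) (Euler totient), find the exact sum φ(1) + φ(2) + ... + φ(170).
Σ_{n ≤ 170} φ(n) = 8830

Compute φ(n) for each 1 ≤ n ≤ 170: φ(1) = 1, φ(2) = 1, φ(3) = 2, φ(4) = 2, φ(5) = 4, φ(6) = 2, φ(7) = 6, φ(8) = 4, φ(9) = 6, φ(10) = 4, φ(11) = 10, φ(12) = 4, φ(13) = 12, φ(14) = 6, φ(15) = 8, φ(16) = 8, φ(17) = 16, φ(18) = 6, φ(19) = 18, φ(20) = 8, φ(21) = 12, φ(22) = 10, φ(23) = 22, φ(24) = 8, φ(25) = 20, φ(26) = 12, φ(27) = 18, φ(28) = 12, φ(29) = 28, φ(30) = 8, φ(31) = 30, φ(32) = 16, φ(33) = 20, φ(34) = 16, φ(35) = 24, φ(36) = 12, φ(37) = 36, φ(38) = 18, φ(39) = 24, φ(40) = 16, φ(41) = 40, φ(42) = 12, φ(43) = 42, φ(44) = 20, φ(45) = 24, φ(46) = 22, φ(47) = 46, φ(48) = 16, φ(49) = 42, φ(50) = 20, φ(51) = 32, φ(52) = 24, φ(53) = 52, φ(54) = 18, φ(55) = 40, φ(56) = 24, φ(57) = 36, φ(58) = 28, φ(59) = 58, φ(60) = 16, φ(61) = 60, φ(62) = 30, φ(63) = 36, φ(64) = 32, φ(65) = 48, φ(66) = 20, φ(67) = 66, φ(68) = 32, φ(69) = 44, φ(70) = 24, φ(71) = 70, φ(72) = 24, φ(73) = 72, φ(74) = 36, φ(75) = 40, φ(76) = 36, φ(77) = 60, φ(78) = 24, φ(79) = 78, φ(80) = 32, φ(81) = 54, φ(82) = 40, φ(83) = 82, φ(84) = 24, φ(85) = 64, φ(86) = 42, φ(87) = 56, φ(88) = 40, φ(89) = 88, φ(90) = 24, φ(91) = 72, φ(92) = 44, φ(93) = 60, φ(94) = 46, φ(95) = 72, φ(96) = 32, φ(97) = 96, φ(98) = 42, φ(99) = 60, φ(100) = 40, φ(101) = 100, φ(102) = 32, φ(103) = 102, φ(104) = 48, φ(105) = 48, φ(106) = 52, φ(107) = 106, φ(108) = 36, φ(109) = 108, φ(110) = 40, φ(111) = 72, φ(112) = 48, φ(113) = 112, φ(114) = 36, φ(115) = 88, φ(116) = 56, φ(117) = 72, φ(118) = 58, φ(119) = 96, φ(120) = 32, φ(121) = 110, φ(122) = 60, φ(123) = 80, φ(124) = 60, φ(125) = 100, φ(126) = 36, φ(127) = 126, φ(128) = 64, φ(129) = 84, φ(130) = 48, φ(131) = 130, φ(132) = 40, φ(133) = 108, φ(134) = 66, φ(135) = 72, φ(136) = 64, φ(137) = 136, φ(138) = 44, φ(139) = 138, φ(140) = 48, φ(141) = 92, φ(142) = 70, φ(143) = 120, φ(144) = 48, φ(145) = 112, φ(146) = 72, φ(147) = 84, φ(148) = 72, φ(149) = 148, φ(150) = 40, φ(151) = 150, φ(152) = 72, φ(153) = 96, φ(154) = 60, φ(155) = 120, φ(156) = 48, φ(157) = 156, φ(158) = 78, φ(159) = 104, φ(160) = 64, φ(161) = 132, φ(162) = 54, φ(163) = 162, φ(164) = 80, φ(165) = 80, φ(166) = 82, φ(167) = 166, φ(168) = 48, φ(169) = 156, φ(170) = 64. Summing all 170 values: 8830. (Average order: Σ_{n ≤ x} φ(n) ~ (3/π²) x². For x = 170, (3/π²)·170² ≈ 8784.55.)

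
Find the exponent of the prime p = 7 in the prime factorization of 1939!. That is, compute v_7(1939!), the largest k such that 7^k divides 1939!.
v_7(1939!) = 321

Legendre's formula: v_p(n!) = Σ_{k ≥ 1} ⌊n / p^k⌋. For p = 7, n = 1939, the terms are:
  ⌊1939/7^1⌋ = ⌊1939/7⌋ = 277
  ⌊1939/7^2⌋ = ⌊1939/49⌋ = 39
  ⌊1939/7^3⌋ = ⌊1939/343⌋ = 5
(the next term ⌊1939/7^4⌋ = 0, terminating the sum). Summing: v_7(1939!) = 277 + 39 + 5 = 321.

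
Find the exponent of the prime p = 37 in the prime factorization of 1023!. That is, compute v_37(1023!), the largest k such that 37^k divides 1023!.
v_37(1023!) = 27

Legendre's formula: v_p(n!) = Σ_{k ≥ 1} ⌊n / p^k⌋. For p = 37, n = 1023, the terms are:
  ⌊1023/37^1⌋ = ⌊1023/37⌋ = 27
(the next term ⌊1023/37^2⌋ = 0, terminating the sum). Summing: v_37(1023!) = 27 = 27.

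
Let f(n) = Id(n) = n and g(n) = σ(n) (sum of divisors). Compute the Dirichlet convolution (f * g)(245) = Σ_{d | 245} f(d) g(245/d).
(Id * σ)(245) = 1782

Divisors of 245: [1, 5, 7, 35, 49, 245]. For each d | 245:
  d = 1: Id(1) · σ(245/1) = 1 · 342 = 342
  d = 5: Id(5) · σ(245/5) = 5 · 57 = 285
  d = 7: Id(7) · σ(245/7) = 7 · 48 = 336
  d = 35: Id(35) · σ(245/35) = 35 · 8 = 280
  d = 49: Id(49) · σ(245/49) = 49 · 6 = 294
  d = 245: Id(245) · σ(245/245) = 245 · 1 = 245
Summing: (Id * σ)(245) = 342 + 285 + 336 + 280 + 294 + 245 = 1782.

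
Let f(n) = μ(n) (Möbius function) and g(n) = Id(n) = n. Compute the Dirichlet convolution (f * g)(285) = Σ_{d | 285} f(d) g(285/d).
(μ * Id)(285) = 144

Divisors of 285: [1, 3, 5, 15, 19, 57, 95, 285]. For each d | 285:
  d = 1: μ(1) · Id(285/1) = 1 · 285 = 285
  d = 3: μ(3) · Id(285/3) = -1 · 95 = -95
  d = 5: μ(5) · Id(285/5) = -1 · 57 = -57
  d = 15: μ(15) · Id(285/15) = 1 · 19 = 19
  d = 19: μ(19) · Id(285/19) = -1 · 15 = -15
  d = 57: μ(57) · Id(285/57) = 1 · 5 = 5
  d = 95: μ(95) · Id(285/95) = 1 · 3 = 3
  d = 285: μ(285) · Id(285/285) = -1 · 1 = -1
Summing: (μ * Id)(285) = 285 + -95 + -57 + 19 + -15 + 5 + 3 + -1 = 144.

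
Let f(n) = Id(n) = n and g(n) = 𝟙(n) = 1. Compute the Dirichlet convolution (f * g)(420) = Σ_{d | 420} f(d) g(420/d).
(Id * 𝟙)(420) = 1344

Divisors of 420: [1, 2, 3, 4, 5, 6, 7, 10, 12, 14, 15, 20, 21, 28, 30, 35, 42, 60, 70, 84, 105, 140, 210, 420]. For each d | 420:
  d = 1: Id(1) · 𝟙(420/1) = 1 · 1 = 1
  d = 2: Id(2) · 𝟙(420/2) = 2 · 1 = 2
  d = 3: Id(3) · 𝟙(420/3) = 3 · 1 = 3
  d = 4: Id(4) · 𝟙(420/4) = 4 · 1 = 4
  d = 5: Id(5) · 𝟙(420/5) = 5 · 1 = 5
  d = 6: Id(6) · 𝟙(420/6) = 6 · 1 = 6
  d = 7: Id(7) · 𝟙(420/7) = 7 · 1 = 7
  d = 10: Id(10) · 𝟙(420/10) = 10 · 1 = 10
  d = 12: Id(12) · 𝟙(420/12) = 12 · 1 = 12
  d = 14: Id(14) · 𝟙(420/14) = 14 · 1 = 14
  d = 15: Id(15) · 𝟙(420/15) = 15 · 1 = 15
  d = 20: Id(20) · 𝟙(420/20) = 20 · 1 = 20
  d = 21: Id(21) · 𝟙(420/21) = 21 · 1 = 21
  d = 28: Id(28) · 𝟙(420/28) = 28 · 1 = 28
  d = 30: Id(30) · 𝟙(420/30) = 30 · 1 = 30
  d = 35: Id(35) · 𝟙(420/35) = 35 · 1 = 35
  d = 42: Id(42) · 𝟙(420/42) = 42 · 1 = 42
  d = 60: Id(60) · 𝟙(420/60) = 60 · 1 = 60
  d = 70: Id(70) · 𝟙(420/70) = 70 · 1 = 70
  d = 84: Id(84) · 𝟙(420/84) = 84 · 1 = 84
  d = 105: Id(105) · 𝟙(420/105) = 105 · 1 = 105
  d = 140: Id(140) · 𝟙(420/140) = 140 · 1 = 140
  d = 210: Id(210) · 𝟙(420/210) = 210 · 1 = 210
  d = 420: Id(420) · 𝟙(420/420) = 420 · 1 = 420
Summing: (Id * 𝟙)(420) = 1 + 2 + 3 + 4 + 5 + 6 + 7 + 10 + 12 + 14 + 15 + 20 + 21 + 28 + 30 + 35 + 42 + 60 + 70 + 84 + 105 + 140 + 210 + 420 = 1344.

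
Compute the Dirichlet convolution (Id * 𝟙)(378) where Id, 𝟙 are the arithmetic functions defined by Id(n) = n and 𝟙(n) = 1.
(Id * 𝟙)(378) = 960

Divisors of 378: [1, 2, 3, 6, 7, 9, 14, 18, 21, 27, 42, 54, 63, 126, 189, 378]. For each d | 378:
  d = 1: Id(1) · 𝟙(378/1) = 1 · 1 = 1
  d = 2: Id(2) · 𝟙(378/2) = 2 · 1 = 2
  d = 3: Id(3) · 𝟙(378/3) = 3 · 1 = 3
  d = 6: Id(6) · 𝟙(378/6) = 6 · 1 = 6
  d = 7: Id(7) · 𝟙(378/7) = 7 · 1 = 7
  d = 9: Id(9) · 𝟙(378/9) = 9 · 1 = 9
  d = 14: Id(14) · 𝟙(378/14) = 14 · 1 = 14
  d = 18: Id(18) · 𝟙(378/18) = 18 · 1 = 18
  d = 21: Id(21) · 𝟙(378/21) = 21 · 1 = 21
  d = 27: Id(27) · 𝟙(378/27) = 27 · 1 = 27
  d = 42: Id(42) · 𝟙(378/42) = 42 · 1 = 42
  d = 54: Id(54) · 𝟙(378/54) = 54 · 1 = 54
  d = 63: Id(63) · 𝟙(378/63) = 63 · 1 = 63
  d = 126: Id(126) · 𝟙(378/126) = 126 · 1 = 126
  d = 189: Id(189) · 𝟙(378/189) = 189 · 1 = 189
  d = 378: Id(378) · 𝟙(378/378) = 378 · 1 = 378
Summing: (Id * 𝟙)(378) = 1 + 2 + 3 + 6 + 7 + 9 + 14 + 18 + 21 + 27 + 42 + 54 + 63 + 126 + 189 + 378 = 960.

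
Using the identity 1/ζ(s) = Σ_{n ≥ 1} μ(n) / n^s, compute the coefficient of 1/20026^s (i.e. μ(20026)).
μ(20026) = 1

Factor n = 20026 = 2 · 17 · 19 · 31. μ(n) = 0 if any exponent ≥ 2 (not squarefree); otherwise μ(n) = (−1)^{ω(n)} where ω(n) is the number of distinct prime factors. Applying: μ(20026) = 1.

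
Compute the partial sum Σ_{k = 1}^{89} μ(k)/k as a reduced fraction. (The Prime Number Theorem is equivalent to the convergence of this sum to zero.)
Σ μ(k)/k = -34833113669423893495541895404789/23768741896345550770650537601358310

Values of μ(k) for 1 ≤ k ≤ 89: μ(1) = 1, μ(2) = -1, μ(3) = -1, μ(5) = -1, μ(6) = 1, μ(7) = -1, μ(10) = 1, μ(11) = -1, μ(13) = -1, μ(14) = 1, μ(15) = 1, μ(17) = -1, μ(19) = -1, μ(21) = 1, μ(22) = 1, μ(23) = -1, μ(26) = 1, μ(29) = -1, μ(30) = -1, μ(31) = -1, μ(33) = 1, μ(34) = 1, μ(35) = 1, μ(37) = -1, μ(38) = 1, μ(39) = 1, μ(41) = -1, μ(42) = -1, μ(43) = -1, μ(46) = 1, μ(47) = -1, μ(51) = 1, μ(53) = -1, μ(55) = 1, μ(57) = 1, μ(58) = 1, μ(59) = -1, μ(61) = -1, μ(62) = 1, μ(65) = 1, μ(66) = -1, μ(67) = -1, μ(69) = 1, μ(70) = -1, μ(71) = -1, μ(73) = -1, μ(74) = 1, μ(77) = 1, μ(78) = -1, μ(79) = -1, μ(82) = 1, μ(83) = -1, μ(85) = 1, μ(86) = 1, μ(87) = 1, μ(89) = -1, with μ = 0 on non-squarefree integers. Summing μ(k)/k for k where μ(k) ≠ 0 gives -34833113669423893495541895404789/23768741896345550770650537601358310 ≈ -0.0015. (PNT ⟺ this sum → 0 as n → ∞.)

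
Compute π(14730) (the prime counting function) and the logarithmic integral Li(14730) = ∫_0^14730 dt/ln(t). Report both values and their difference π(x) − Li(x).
π(14730) = 1723;  Li(14730) ≈ 1748.52;  π(x) − Li(x) ≈ -25.52.

Direct count of primes ≤ 14730 gives π(14730) = 1723. Numerical evaluation of the logarithmic integral gives Li(14730) ≈ 1748.52. The difference π(x) − Li(x) ≈ -25.52 is typically negative for small/moderate x (Li(x) overestimates), though Littlewood's theorem shows this sign changes infinitely often.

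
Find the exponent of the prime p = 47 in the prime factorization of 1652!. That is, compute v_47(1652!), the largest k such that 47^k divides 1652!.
v_47(1652!) = 35

Legendre's formula: v_p(n!) = Σ_{k ≥ 1} ⌊n / p^k⌋. For p = 47, n = 1652, the terms are:
  ⌊1652/47^1⌋ = ⌊1652/47⌋ = 35
(the next term ⌊1652/47^2⌋ = 0, terminating the sum). Summing: v_47(1652!) = 35 = 35.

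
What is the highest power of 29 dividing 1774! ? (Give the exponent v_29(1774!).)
v_29(1774!) = 63

Legendre's formula: v_p(n!) = Σ_{k ≥ 1} ⌊n / p^k⌋. For p = 29, n = 1774, the terms are:
  ⌊1774/29^1⌋ = ⌊1774/29⌋ = 61
  ⌊1774/29^2⌋ = ⌊1774/841⌋ = 2
(the next term ⌊1774/29^3⌋ = 0, terminating the sum). Summing: v_29(1774!) = 61 + 2 = 63.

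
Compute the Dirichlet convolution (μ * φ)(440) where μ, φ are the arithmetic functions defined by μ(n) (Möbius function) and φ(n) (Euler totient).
(μ * φ)(440) = 54

Divisors of 440: [1, 2, 4, 5, 8, 10, 11, 20, 22, 40, 44, 55, 88, 110, 220, 440]. For each d | 440:
  d = 1: μ(1) · φ(440/1) = 1 · 160 = 160
  d = 2: μ(2) · φ(440/2) = -1 · 80 = -80
  d = 4: μ(4) · φ(440/4) = 0 · 40 = 0
  d = 5: μ(5) · φ(440/5) = -1 · 40 = -40
  d = 8: μ(8) · φ(440/8) = 0 · 40 = 0
  d = 10: μ(10) · φ(440/10) = 1 · 20 = 20
  d = 11: μ(11) · φ(440/11) = -1 · 16 = -16
  d = 20: μ(20) · φ(440/20) = 0 · 10 = 0
  d = 22: μ(22) · φ(440/22) = 1 · 8 = 8
  d = 40: μ(40) · φ(440/40) = 0 · 10 = 0
  d = 44: μ(44) · φ(440/44) = 0 · 4 = 0
  d = 55: μ(55) · φ(440/55) = 1 · 4 = 4
  d = 88: μ(88) · φ(440/88) = 0 · 4 = 0
  d = 110: μ(110) · φ(440/110) = -1 · 2 = -2
  d = 220: μ(220) · φ(440/220) = 0 · 1 = 0
  d = 440: μ(440) · φ(440/440) = 0 · 1 = 0
Summing: (μ * φ)(440) = 160 + -80 + 0 + -40 + 0 + 20 + -16 + 0 + 8 + 0 + 0 + 4 + 0 + -2 + 0 + 0 = 54.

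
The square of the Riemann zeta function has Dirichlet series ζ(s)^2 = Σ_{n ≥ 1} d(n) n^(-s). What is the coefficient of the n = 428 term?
d(428) = 6

ζ(s)^2 = (Σ 1/m^s)(Σ 1/k^s). The coefficient of 1/n^s in the product is the number of ordered pairs (m, k) with mk = n, which equals d(n). For n = 428, divisors are [1, 2, 4, 107, 214, 428], so d(428) = 6.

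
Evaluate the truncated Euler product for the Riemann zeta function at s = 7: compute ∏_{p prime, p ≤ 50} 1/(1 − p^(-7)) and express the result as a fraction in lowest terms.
∏ = 23382886769632432571789841128782562016512130510871147719864543051070039135878767058418261603816212645625/23189273096315310437319062436725495011112024414316439805760324840606793884675752039664775666767203598336

The primes p ≤ 50 are [2, 3, 5, 7, 11, 13, 17, 19, 23, 29, 31, 37, 41, 43, 47]. For each prime, (1 − 1/p^7)^(-1) = p^7 / (p^7 − 1). The product is (1 − 1/2^7)^(-1), (1 − 1/3^7)^(-1), (1 − 1/5^7)^(-1), (1 − 1/7^7)^(-1), (1 − 1/11^7)^(-1), (1 − 1/13^7)^(-1), (1 − 1/17^7)^(-1), (1 − 1/19^7)^(-1), (1 − 1/23^7)^(-1), (1 − 1/29^7)^(-1), (1 − 1/31^7)^(-1), (1 − 1/37^7)^(-1), (1 − 1/41^7)^(-1), (1 − 1/43^7)^(-1), (1 − 1/47^7)^(-1) = ∏ p^7 / (p^7 − 1) = 23382886769632432571789841128782562016512130510871147719864543051070039135878767058418261603816212645625/23189273096315310437319062436725495011112024414316439805760324840606793884675752039664775666767203598336.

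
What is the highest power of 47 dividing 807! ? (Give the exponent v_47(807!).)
v_47(807!) = 17

Legendre's formula: v_p(n!) = Σ_{k ≥ 1} ⌊n / p^k⌋. For p = 47, n = 807, the terms are:
  ⌊807/47^1⌋ = ⌊807/47⌋ = 17
(the next term ⌊807/47^2⌋ = 0, terminating the sum). Summing: v_47(807!) = 17 = 17.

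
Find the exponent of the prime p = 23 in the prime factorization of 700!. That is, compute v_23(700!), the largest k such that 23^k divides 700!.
v_23(700!) = 31

Legendre's formula: v_p(n!) = Σ_{k ≥ 1} ⌊n / p^k⌋. For p = 23, n = 700, the terms are:
  ⌊700/23^1⌋ = ⌊700/23⌋ = 30
  ⌊700/23^2⌋ = ⌊700/529⌋ = 1
(the next term ⌊700/23^3⌋ = 0, terminating the sum). Summing: v_23(700!) = 30 + 1 = 31.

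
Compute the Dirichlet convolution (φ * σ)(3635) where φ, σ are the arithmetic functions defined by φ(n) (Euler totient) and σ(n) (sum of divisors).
(φ * σ)(3635) = 14540

Divisors of 3635: [1, 5, 727, 3635]. For each d | 3635:
  d = 1: φ(1) · σ(3635/1) = 1 · 4368 = 4368
  d = 5: φ(5) · σ(3635/5) = 4 · 728 = 2912
  d = 727: φ(727) · σ(3635/727) = 726 · 6 = 4356
  d = 3635: φ(3635) · σ(3635/3635) = 2904 · 1 = 2904
Summing: (φ * σ)(3635) = 4368 + 2912 + 4356 + 2904 = 14540.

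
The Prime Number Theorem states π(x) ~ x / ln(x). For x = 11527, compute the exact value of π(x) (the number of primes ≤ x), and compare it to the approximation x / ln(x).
π(11527) = 1390;  x/ln(x) ≈ 1232.51;  relative error ≈ 11.33%.

Directly count primes up to 11527: π(11527) = 1390. The PNT approximation gives 11527/ln(11527) ≈ 11527/9.35245 ≈ 1232.51. Relative error (π(x) − x/ln(x)) / π(x) ≈ 11.33%; the approximation is known to undercount slightly (Li(x) is a better estimate).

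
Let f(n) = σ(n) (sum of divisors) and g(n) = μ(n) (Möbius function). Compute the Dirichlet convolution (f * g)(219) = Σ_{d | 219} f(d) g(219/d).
(σ * μ)(219) = 219

Divisors of 219: [1, 3, 73, 219]. For each d | 219:
  d = 1: σ(1) · μ(219/1) = 1 · 1 = 1
  d = 3: σ(3) · μ(219/3) = 4 · -1 = -4
  d = 73: σ(73) · μ(219/73) = 74 · -1 = -74
  d = 219: σ(219) · μ(219/219) = 296 · 1 = 296
Summing: (σ * μ)(219) = 1 + -4 + -74 + 296 = 219.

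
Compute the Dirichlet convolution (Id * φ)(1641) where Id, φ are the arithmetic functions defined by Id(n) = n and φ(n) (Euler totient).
(Id * φ)(1641) = 5465

Divisors of 1641: [1, 3, 547, 1641]. For each d | 1641:
  d = 1: Id(1) · φ(1641/1) = 1 · 1092 = 1092
  d = 3: Id(3) · φ(1641/3) = 3 · 546 = 1638
  d = 547: Id(547) · φ(1641/547) = 547 · 2 = 1094
  d = 1641: Id(1641) · φ(1641/1641) = 1641 · 1 = 1641
Summing: (Id * φ)(1641) = 1092 + 1638 + 1094 + 1641 = 5465.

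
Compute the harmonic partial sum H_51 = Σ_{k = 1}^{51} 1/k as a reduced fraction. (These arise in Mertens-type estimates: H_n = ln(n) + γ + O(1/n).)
H_51 = 14004003155738682347159/3099044504245996706400

Direct summation: H_51 = 1 + 1/2 + ... + 1/51. The least common denominator is lcm(1, ..., 51) = 3099044504245996706400; over this denominator the numerator is 3099044504245996706400 + 1549522252122998353200 + 1033014834748665568800 + 774761126061499176600 + 619808900849199341280 + 516507417374332784400 + 442720643463713815200 + 387380563030749588300 + 344338278249555189600 + 309904450424599670640 + 281731318567817882400 + 258253708687166392200 + 238388038788153592800 + 221360321731856907600 + 206602966949733113760 + 193690281515374794150 + 182296735543882159200 + 172169139124777594800 + 163107605486631405600 + 154952225212299835320 + 147573547821237938400 + 140865659283908941200 + 134741065401999856800 + 129126854343583196100 + 123961780169839868256 + 119194019394076796400 + 114779426083185063200 + 110680160865928453800 + 106863603594689541600 + 103301483474866556880 + 99969177556322474400 + 96845140757687397075 + 93910439522605960800 + 91148367771941079600 + 88544128692742763040 + 86084569562388797400 + 83757959574216127200 + 81553802743315702800 + 79462679596051197600 + 77476112606149917660 + 75586451323073090400 + 73786773910618969200 + 72070802424325504800 + 70432829641954470600 + 68867655649911037920 + 67370532700999928400 + 65937117111616951200 + 64563427171791598050 + 63245806209101973600 + 61980890084919934128 + 60765578514627386400 = 14004003155738682347159, so H_51 = 14004003155738682347159/3099044504245996706400 (already in lowest terms) ≈ 4.51881. (The PNT-adjacent estimate ln(51) + γ ≈ 4.50904 matches within O(1/n).)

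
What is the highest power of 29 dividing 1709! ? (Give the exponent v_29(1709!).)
v_29(1709!) = 60

Legendre's formula: v_p(n!) = Σ_{k ≥ 1} ⌊n / p^k⌋. For p = 29, n = 1709, the terms are:
  ⌊1709/29^1⌋ = ⌊1709/29⌋ = 58
  ⌊1709/29^2⌋ = ⌊1709/841⌋ = 2
(the next term ⌊1709/29^3⌋ = 0, terminating the sum). Summing: v_29(1709!) = 58 + 2 = 60.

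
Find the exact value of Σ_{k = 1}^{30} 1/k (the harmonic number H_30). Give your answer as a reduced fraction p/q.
H_30 = 9304682830147/2329089562800

Direct summation: H_30 = 1 + 1/2 + ... + 1/30. The least common denominator is lcm(1, ..., 30) = 2329089562800; over this denominator the numerator is 2329089562800 + 1164544781400 + 776363187600 + 582272390700 + 465817912560 + 388181593800 + 332727080400 + 291136195350 + 258787729200 + 232908956280 + 211735414800 + 194090796900 + 179160735600 + 166363540200 + 155272637520 + 145568097675 + 137005268400 + 129393864600 + 122583661200 + 116454478140 + 110909026800 + 105867707400 + 101264763600 + 97045398450 + 93163582512 + 89580367800 + 86262576400 + 83181770100 + 80313433200 + 77636318760 = 9304682830147, so H_30 = 9304682830147/2329089562800 (already in lowest terms) ≈ 3.99499. (The PNT-adjacent estimate ln(30) + γ ≈ 3.97841 matches within O(1/n).)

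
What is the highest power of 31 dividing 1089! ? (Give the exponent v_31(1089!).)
v_31(1089!) = 36

Legendre's formula: v_p(n!) = Σ_{k ≥ 1} ⌊n / p^k⌋. For p = 31, n = 1089, the terms are:
  ⌊1089/31^1⌋ = ⌊1089/31⌋ = 35
  ⌊1089/31^2⌋ = ⌊1089/961⌋ = 1
(the next term ⌊1089/31^3⌋ = 0, terminating the sum). Summing: v_31(1089!) = 35 + 1 = 36.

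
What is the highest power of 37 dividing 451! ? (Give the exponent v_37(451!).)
v_37(451!) = 12

Legendre's formula: v_p(n!) = Σ_{k ≥ 1} ⌊n / p^k⌋. For p = 37, n = 451, the terms are:
  ⌊451/37^1⌋ = ⌊451/37⌋ = 12
(the next term ⌊451/37^2⌋ = 0, terminating the sum). Summing: v_37(451!) = 12 = 12.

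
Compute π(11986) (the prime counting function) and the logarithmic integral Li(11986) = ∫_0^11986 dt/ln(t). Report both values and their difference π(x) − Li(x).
π(11986) = 1437;  Li(11986) ≈ 1459.61;  π(x) − Li(x) ≈ -22.61.

Direct count of primes ≤ 11986 gives π(11986) = 1437. Numerical evaluation of the logarithmic integral gives Li(11986) ≈ 1459.61. The difference π(x) − Li(x) ≈ -22.61 is typically negative for small/moderate x (Li(x) overestimates), though Littlewood's theorem shows this sign changes infinitely often.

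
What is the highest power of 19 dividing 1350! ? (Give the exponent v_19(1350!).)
v_19(1350!) = 74

Legendre's formula: v_p(n!) = Σ_{k ≥ 1} ⌊n / p^k⌋. For p = 19, n = 1350, the terms are:
  ⌊1350/19^1⌋ = ⌊1350/19⌋ = 71
  ⌊1350/19^2⌋ = ⌊1350/361⌋ = 3
(the next term ⌊1350/19^3⌋ = 0, terminating the sum). Summing: v_19(1350!) = 71 + 3 = 74.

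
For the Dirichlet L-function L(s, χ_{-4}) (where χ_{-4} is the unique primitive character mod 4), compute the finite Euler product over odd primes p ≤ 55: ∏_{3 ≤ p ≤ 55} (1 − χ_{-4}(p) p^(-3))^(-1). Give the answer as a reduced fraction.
∏ = 825131832927904152751703886265311831503045/851571808026684219819301170519057245405184

The odd primes p ≤ 55 are [3, 5, 7, 11, 13, 17, 19, 23, 29, 31, 37, 41, 43, 47, 53]. For each, χ(p) = 1 if p ≡ 1 mod 4, χ(p) = −1 if p ≡ 3 mod 4. Taking (1 − χ(p)/p^3)^(-1) = p^3/(p^3 − χ(p)): (1 − (-1)/3^3)^(-1) · (1 − (1)/5^3)^(-1) · (1 − (-1)/7^3)^(-1) · (1 − (-1)/11^3)^(-1) · (1 − (1)/13^3)^(-1) · (1 − (1)/17^3)^(-1) · (1 − (-1)/19^3)^(-1) · (1 − (-1)/23^3)^(-1) · (1 − (1)/29^3)^(-1) · (1 − (-1)/31^3)^(-1) · (1 − (1)/37^3)^(-1) · (1 − (1)/41^3)^(-1) · (1 − (-1)/43^3)^(-1) · (1 − (-1)/47^3)^(-1) · (1 − (1)/53^3)^(-1) = 825131832927904152751703886265311831503045/851571808026684219819301170519057245405184.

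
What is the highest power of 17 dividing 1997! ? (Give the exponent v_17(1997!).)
v_17(1997!) = 123

Legendre's formula: v_p(n!) = Σ_{k ≥ 1} ⌊n / p^k⌋. For p = 17, n = 1997, the terms are:
  ⌊1997/17^1⌋ = ⌊1997/17⌋ = 117
  ⌊1997/17^2⌋ = ⌊1997/289⌋ = 6
(the next term ⌊1997/17^3⌋ = 0, terminating the sum). Summing: v_17(1997!) = 117 + 6 = 123.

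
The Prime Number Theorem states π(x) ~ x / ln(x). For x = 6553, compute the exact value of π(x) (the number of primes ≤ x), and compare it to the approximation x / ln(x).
π(6553) = 847;  x/ln(x) ≈ 745.70;  relative error ≈ 11.96%.

Directly count primes up to 6553: π(6553) = 847. The PNT approximation gives 6553/ln(6553) ≈ 6553/8.78768 ≈ 745.70. Relative error (π(x) − x/ln(x)) / π(x) ≈ 11.96%; the approximation is known to undercount slightly (Li(x) is a better estimate).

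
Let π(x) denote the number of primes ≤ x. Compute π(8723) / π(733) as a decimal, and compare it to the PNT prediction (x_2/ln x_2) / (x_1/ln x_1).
π(8723)/π(733) = 1087/130 ≈ 8.3615;  PNT prediction ≈ 8.6523.

π(733) = 130 and π(8723) = 1087, so π(8723)/π(733) ≈ 8.3615. The PNT-predicted ratio is (8723/ln(8723)) / (733/ln(733)) ≈ 8.6523. The two agree to within a few percent, as expected.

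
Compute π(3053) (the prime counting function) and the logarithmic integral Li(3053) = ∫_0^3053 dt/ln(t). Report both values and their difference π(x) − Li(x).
π(3053) = 437;  Li(3053) ≈ 449.37;  π(x) − Li(x) ≈ -12.37.

Direct count of primes ≤ 3053 gives π(3053) = 437. Numerical evaluation of the logarithmic integral gives Li(3053) ≈ 449.37. The difference π(x) − Li(x) ≈ -12.37 is typically negative for small/moderate x (Li(x) overestimates), though Littlewood's theorem shows this sign changes infinitely often.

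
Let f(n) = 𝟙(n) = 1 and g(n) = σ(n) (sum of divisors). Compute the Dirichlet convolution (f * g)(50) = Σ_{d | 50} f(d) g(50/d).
(𝟙 * σ)(50) = 152

Divisors of 50: [1, 2, 5, 10, 25, 50]. For each d | 50:
  d = 1: 𝟙(1) · σ(50/1) = 1 · 93 = 93
  d = 2: 𝟙(2) · σ(50/2) = 1 · 31 = 31
  d = 5: 𝟙(5) · σ(50/5) = 1 · 18 = 18
  d = 10: 𝟙(10) · σ(50/10) = 1 · 6 = 6
  d = 25: 𝟙(25) · σ(50/25) = 1 · 3 = 3
  d = 50: 𝟙(50) · σ(50/50) = 1 · 1 = 1
Summing: (𝟙 * σ)(50) = 93 + 31 + 18 + 6 + 3 + 1 = 152.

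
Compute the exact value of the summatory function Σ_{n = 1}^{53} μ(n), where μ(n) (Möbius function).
Σ_{n ≤ 53} μ(n) = -3

Compute μ(n) for each 1 ≤ n ≤ 53: μ(1) = 1, μ(2) = -1, μ(3) = -1, μ(4) = 0, μ(5) = -1, μ(6) = 1, μ(7) = -1, μ(8) = 0, μ(9) = 0, μ(10) = 1, μ(11) = -1, μ(12) = 0, μ(13) = -1, μ(14) = 1, μ(15) = 1, μ(16) = 0, μ(17) = -1, μ(18) = 0, μ(19) = -1, μ(20) = 0, μ(21) = 1, μ(22) = 1, μ(23) = -1, μ(24) = 0, μ(25) = 0, μ(26) = 1, μ(27) = 0, μ(28) = 0, μ(29) = -1, μ(30) = -1, μ(31) = -1, μ(32) = 0, μ(33) = 1, μ(34) = 1, μ(35) = 1, μ(36) = 0, μ(37) = -1, μ(38) = 1, μ(39) = 1, μ(40) = 0, μ(41) = -1, μ(42) = -1, μ(43) = -1, μ(44) = 0, μ(45) = 0, μ(46) = 1, μ(47) = -1, μ(48) = 0, μ(49) = 0, μ(50) = 0, μ(51) = 1, μ(52) = 0, μ(53) = -1. Summing all 53 values: -3. (Mertens function M(x) = Σ_{n ≤ x} μ(n); on average M(x) should be small (PNT ⟺ M(x) = o(x)).)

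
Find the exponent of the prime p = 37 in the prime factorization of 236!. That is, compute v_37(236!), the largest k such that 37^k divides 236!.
v_37(236!) = 6

Legendre's formula: v_p(n!) = Σ_{k ≥ 1} ⌊n / p^k⌋. For p = 37, n = 236, the terms are:
  ⌊236/37^1⌋ = ⌊236/37⌋ = 6
(the next term ⌊236/37^2⌋ = 0, terminating the sum). Summing: v_37(236!) = 6 = 6.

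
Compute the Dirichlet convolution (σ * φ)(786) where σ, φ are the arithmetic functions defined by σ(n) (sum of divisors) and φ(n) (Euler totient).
(σ * φ)(786) = 6288

Divisors of 786: [1, 2, 3, 6, 131, 262, 393, 786]. For each d | 786:
  d = 1: σ(1) · φ(786/1) = 1 · 260 = 260
  d = 2: σ(2) · φ(786/2) = 3 · 260 = 780
  d = 3: σ(3) · φ(786/3) = 4 · 130 = 520
  d = 6: σ(6) · φ(786/6) = 12 · 130 = 1560
  d = 131: σ(131) · φ(786/131) = 132 · 2 = 264
  d = 262: σ(262) · φ(786/262) = 396 · 2 = 792
  d = 393: σ(393) · φ(786/393) = 528 · 1 = 528
  d = 786: σ(786) · φ(786/786) = 1584 · 1 = 1584
Summing: (σ * φ)(786) = 260 + 780 + 520 + 1560 + 264 + 792 + 528 + 1584 = 6288.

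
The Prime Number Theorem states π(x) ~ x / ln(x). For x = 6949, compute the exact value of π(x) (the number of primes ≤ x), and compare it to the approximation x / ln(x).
π(6949) = 892;  x/ln(x) ≈ 785.52;  relative error ≈ 11.94%.

Directly count primes up to 6949: π(6949) = 892. The PNT approximation gives 6949/ln(6949) ≈ 6949/8.84635 ≈ 785.52. Relative error (π(x) − x/ln(x)) / π(x) ≈ 11.94%; the approximation is known to undercount slightly (Li(x) is a better estimate).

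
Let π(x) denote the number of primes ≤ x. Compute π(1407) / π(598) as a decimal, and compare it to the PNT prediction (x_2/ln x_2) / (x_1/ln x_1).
π(1407)/π(598) = 222/108 ≈ 2.0556;  PNT prediction ≈ 2.0751.

π(598) = 108 and π(1407) = 222, so π(1407)/π(598) ≈ 2.0556. The PNT-predicted ratio is (1407/ln(1407)) / (598/ln(598)) ≈ 2.0751. The two agree to within a few percent, as expected.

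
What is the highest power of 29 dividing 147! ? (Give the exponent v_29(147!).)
v_29(147!) = 5

Legendre's formula: v_p(n!) = Σ_{k ≥ 1} ⌊n / p^k⌋. For p = 29, n = 147, the terms are:
  ⌊147/29^1⌋ = ⌊147/29⌋ = 5
(the next term ⌊147/29^2⌋ = 0, terminating the sum). Summing: v_29(147!) = 5 = 5.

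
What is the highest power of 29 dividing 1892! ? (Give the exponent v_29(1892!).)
v_29(1892!) = 67

Legendre's formula: v_p(n!) = Σ_{k ≥ 1} ⌊n / p^k⌋. For p = 29, n = 1892, the terms are:
  ⌊1892/29^1⌋ = ⌊1892/29⌋ = 65
  ⌊1892/29^2⌋ = ⌊1892/841⌋ = 2
(the next term ⌊1892/29^3⌋ = 0, terminating the sum). Summing: v_29(1892!) = 65 + 2 = 67.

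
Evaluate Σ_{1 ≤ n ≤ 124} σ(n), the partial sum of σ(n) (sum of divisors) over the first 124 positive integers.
Σ_{n ≤ 124} σ(n) = 12684

Compute σ(n) for each 1 ≤ n ≤ 124: σ(1) = 1, σ(2) = 3, σ(3) = 4, σ(4) = 7, σ(5) = 6, σ(6) = 12, σ(7) = 8, σ(8) = 15, σ(9) = 13, σ(10) = 18, σ(11) = 12, σ(12) = 28, σ(13) = 14, σ(14) = 24, σ(15) = 24, σ(16) = 31, σ(17) = 18, σ(18) = 39, σ(19) = 20, σ(20) = 42, σ(21) = 32, σ(22) = 36, σ(23) = 24, σ(24) = 60, σ(25) = 31, σ(26) = 42, σ(27) = 40, σ(28) = 56, σ(29) = 30, σ(30) = 72, σ(31) = 32, σ(32) = 63, σ(33) = 48, σ(34) = 54, σ(35) = 48, σ(36) = 91, σ(37) = 38, σ(38) = 60, σ(39) = 56, σ(40) = 90, σ(41) = 42, σ(42) = 96, σ(43) = 44, σ(44) = 84, σ(45) = 78, σ(46) = 72, σ(47) = 48, σ(48) = 124, σ(49) = 57, σ(50) = 93, σ(51) = 72, σ(52) = 98, σ(53) = 54, σ(54) = 120, σ(55) = 72, σ(56) = 120, σ(57) = 80, σ(58) = 90, σ(59) = 60, σ(60) = 168, σ(61) = 62, σ(62) = 96, σ(63) = 104, σ(64) = 127, σ(65) = 84, σ(66) = 144, σ(67) = 68, σ(68) = 126, σ(69) = 96, σ(70) = 144, σ(71) = 72, σ(72) = 195, σ(73) = 74, σ(74) = 114, σ(75) = 124, σ(76) = 140, σ(77) = 96, σ(78) = 168, σ(79) = 80, σ(80) = 186, σ(81) = 121, σ(82) = 126, σ(83) = 84, σ(84) = 224, σ(85) = 108, σ(86) = 132, σ(87) = 120, σ(88) = 180, σ(89) = 90, σ(90) = 234, σ(91) = 112, σ(92) = 168, σ(93) = 128, σ(94) = 144, σ(95) = 120, σ(96) = 252, σ(97) = 98, σ(98) = 171, σ(99) = 156, σ(100) = 217, σ(101) = 102, σ(102) = 216, σ(103) = 104, σ(104) = 210, σ(105) = 192, σ(106) = 162, σ(107) = 108, σ(108) = 280, σ(109) = 110, σ(110) = 216, σ(111) = 152, σ(112) = 248, σ(113) = 114, σ(114) = 240, σ(115) = 144, σ(116) = 210, σ(117) = 182, σ(118) = 180, σ(119) = 144, σ(120) = 360, σ(121) = 133, σ(122) = 186, σ(123) = 168, σ(124) = 224. Summing all 124 values: 12684. (Average order: Σ_{n ≤ x} σ(n) ~ (π²/12) x². For x = 124, (π²/12)·124² ≈ 12646.25.)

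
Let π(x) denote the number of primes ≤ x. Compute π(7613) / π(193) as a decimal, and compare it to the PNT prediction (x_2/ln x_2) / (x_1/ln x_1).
π(7613)/π(193) = 967/44 ≈ 21.9773;  PNT prediction ≈ 23.2266.

π(193) = 44 and π(7613) = 967, so π(7613)/π(193) ≈ 21.9773. The PNT-predicted ratio is (7613/ln(7613)) / (193/ln(193)) ≈ 23.2266. The two agree to within a few percent, as expected.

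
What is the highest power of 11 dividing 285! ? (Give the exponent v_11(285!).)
v_11(285!) = 27

Legendre's formula: v_p(n!) = Σ_{k ≥ 1} ⌊n / p^k⌋. For p = 11, n = 285, the terms are:
  ⌊285/11^1⌋ = ⌊285/11⌋ = 25
  ⌊285/11^2⌋ = ⌊285/121⌋ = 2
(the next term ⌊285/11^3⌋ = 0, terminating the sum). Summing: v_11(285!) = 25 + 2 = 27.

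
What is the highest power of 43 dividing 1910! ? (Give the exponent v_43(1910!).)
v_43(1910!) = 45

Legendre's formula: v_p(n!) = Σ_{k ≥ 1} ⌊n / p^k⌋. For p = 43, n = 1910, the terms are:
  ⌊1910/43^1⌋ = ⌊1910/43⌋ = 44
  ⌊1910/43^2⌋ = ⌊1910/1849⌋ = 1
(the next term ⌊1910/43^3⌋ = 0, terminating the sum). Summing: v_43(1910!) = 44 + 1 = 45.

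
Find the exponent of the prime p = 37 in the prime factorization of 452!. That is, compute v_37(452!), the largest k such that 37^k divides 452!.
v_37(452!) = 12

Legendre's formula: v_p(n!) = Σ_{k ≥ 1} ⌊n / p^k⌋. For p = 37, n = 452, the terms are:
  ⌊452/37^1⌋ = ⌊452/37⌋ = 12
(the next term ⌊452/37^2⌋ = 0, terminating the sum). Summing: v_37(452!) = 12 = 12.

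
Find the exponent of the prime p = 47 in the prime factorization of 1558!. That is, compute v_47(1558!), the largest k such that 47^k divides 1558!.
v_47(1558!) = 33

Legendre's formula: v_p(n!) = Σ_{k ≥ 1} ⌊n / p^k⌋. For p = 47, n = 1558, the terms are:
  ⌊1558/47^1⌋ = ⌊1558/47⌋ = 33
(the next term ⌊1558/47^2⌋ = 0, terminating the sum). Summing: v_47(1558!) = 33 = 33.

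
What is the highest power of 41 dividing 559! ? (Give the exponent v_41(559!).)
v_41(559!) = 13

Legendre's formula: v_p(n!) = Σ_{k ≥ 1} ⌊n / p^k⌋. For p = 41, n = 559, the terms are:
  ⌊559/41^1⌋ = ⌊559/41⌋ = 13
(the next term ⌊559/41^2⌋ = 0, terminating the sum). Summing: v_41(559!) = 13 = 13.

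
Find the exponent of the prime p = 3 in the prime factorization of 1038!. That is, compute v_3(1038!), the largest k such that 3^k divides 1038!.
v_3(1038!) = 516

Legendre's formula: v_p(n!) = Σ_{k ≥ 1} ⌊n / p^k⌋. For p = 3, n = 1038, the terms are:
  ⌊1038/3^1⌋ = ⌊1038/3⌋ = 346
  ⌊1038/3^2⌋ = ⌊1038/9⌋ = 115
  ⌊1038/3^3⌋ = ⌊1038/27⌋ = 38
  ⌊1038/3^4⌋ = ⌊1038/81⌋ = 12
  ⌊1038/3^5⌋ = ⌊1038/243⌋ = 4
  ⌊1038/3^6⌋ = ⌊1038/729⌋ = 1
(the next term ⌊1038/3^7⌋ = 0, terminating the sum). Summing: v_3(1038!) = 346 + 115 + 38 + 12 + 4 + 1 = 516.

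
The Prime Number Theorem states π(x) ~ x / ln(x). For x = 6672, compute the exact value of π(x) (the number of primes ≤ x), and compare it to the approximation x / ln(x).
π(6672) = 859;  x/ln(x) ≈ 757.69;  relative error ≈ 11.79%.

Directly count primes up to 6672: π(6672) = 859. The PNT approximation gives 6672/ln(6672) ≈ 6672/8.80567 ≈ 757.69. Relative error (π(x) − x/ln(x)) / π(x) ≈ 11.79%; the approximation is known to undercount slightly (Li(x) is a better estimate).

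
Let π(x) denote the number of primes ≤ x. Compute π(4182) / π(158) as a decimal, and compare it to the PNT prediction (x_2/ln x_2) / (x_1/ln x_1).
π(4182)/π(158) = 574/37 ≈ 15.5135;  PNT prediction ≈ 16.0698.

π(158) = 37 and π(4182) = 574, so π(4182)/π(158) ≈ 15.5135. The PNT-predicted ratio is (4182/ln(4182)) / (158/ln(158)) ≈ 16.0698. The two agree to within a few percent, as expected.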